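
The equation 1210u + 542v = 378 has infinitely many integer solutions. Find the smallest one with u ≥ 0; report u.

gcd(1210, 542) = 2  (1210 = 2·542 + 126, 542 = 4·126 + 38, 126 = 3·38 + 12, 38 = 3·12 + 2, 12 = 6·2).
2 divides 378, so solutions exist.
Back-substituting, 1210·(-43) + 542·(96) = 2.
Scale by 378/2 = 189: (u₀, v₀) = (-8127, 18144).
General solution: u = -8127 + 271t, v = 18144 - 605t for integer t.
u ≥ 0: smallest is -8127 mod 271 = 3 (at t = 30), with v = -6.

3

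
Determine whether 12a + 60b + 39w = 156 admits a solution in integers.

yes

gcd(60, 12) = 12  (60 = 5*12).
gcd(12, 39) = 3.
3 divides 156, so integer solutions exist.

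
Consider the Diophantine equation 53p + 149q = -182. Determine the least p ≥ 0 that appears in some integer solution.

gcd(149, 53) = 1.
1 divides -182, so solutions exist.
By Bézout, 53·(45) + 149·(-16) = 1.
Scale by -182/1 = -182: (p₀, q₀) = (-8190, 2912).
General solution: p = -8190 + 149t, q = 2912 - 53t for integer t.
p ≥ 0: smallest is -8190 mod 149 = 5 (at t = 55), with q = -3.

5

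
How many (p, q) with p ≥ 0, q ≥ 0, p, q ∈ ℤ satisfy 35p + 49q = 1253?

gcd(49, 35):
  49 = 1*35 + 14
  35 = 2*14 + 7
  14 = 2*7
so gcd(49, 35) = 7.
Back-substitute for Bézout coefficients:
  7 = 35 - 2*14
  ... = 35*(3) + 49*(-2)
Scale by 179: one solution is (537, -358). Reduce p mod 7: (5, 22).
General: p = 5 + 7t, q = 22 - 5t.
p ≥ 0 ⇒ t ≥ 0; q ≥ 0 ⇒ t ≤ 4. So t ∈ [0, 4]: 5 solutions.

5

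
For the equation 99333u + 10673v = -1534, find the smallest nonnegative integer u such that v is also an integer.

gcd(99333, 10673):
  99333 = 9·10673 + 3276
  10673 = 3·3276 + 845
  3276 = 3·845 + 741
  845 = 1·741 + 104
  741 = 7·104 + 13
  104 = 8·13
so gcd(99333, 10673) = 13.
13 divides -1534, so solutions exist.
Back-substitute for Bézout coefficients:
  13 = 741 - 7·104
  ... = 99333·(101) + 10673·(-940)
Scale by -1534/13 = -118: (u₀, v₀) = (-11918, 110920).
General solution: u = -11918 + 821t, v = 110920 - 7641t for integer t.
u ≥ 0: smallest is -11918 mod 821 = 397 (at t = 15), with v = -3695.

397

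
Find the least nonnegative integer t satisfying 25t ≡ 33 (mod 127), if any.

108

gcd(127, 25) = 1  (127 = 5×25 + 2, 25 = 12×2 + 1, 2 = 2×1).
1 divides 33, so solutions exist.
Back-substituting, 25×(61) + 127×(-12) = 1.
So 25×(61) ≡ 1 (mod 127); multiply by 33: t ≡ 2013 (mod 127).
Smallest nonnegative: t = 2013 mod 127 = 108.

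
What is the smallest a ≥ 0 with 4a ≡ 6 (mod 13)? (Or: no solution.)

gcd(13, 4) = 1.
1 divides 6, so solutions exist.
By Bézout, 4·(-3) + 13·(1) = 1.
So 4·(-3) ≡ 1 (mod 13); multiply by 6: a ≡ -18 (mod 13).
Smallest nonnegative: a = -18 mod 13 = 8.

8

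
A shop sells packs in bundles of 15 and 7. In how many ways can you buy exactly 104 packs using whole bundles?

Need nonnegative integers with 15j + 7k = 104.
gcd(15, 7) = 1, and 15·(1) + 7·(-2) = 1.
So (j₀, k₀) = (104, -208); general j = 104 + 7t, k = -208 - 15t.
j ≥ 0 ⇒ t ≥ -14; k ≥ 0 ⇒ t ≤ -14. That's 1 value of t.

1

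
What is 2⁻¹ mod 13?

gcd(13, 2) = 1  (13 = 6×2 + 1, 2 = 2×1).
Back-substituting, 2×(-6) + 13×(1) = 1.
So 2×-6 ≡ 1 (mod 13), and -6 mod 13 = 7.

7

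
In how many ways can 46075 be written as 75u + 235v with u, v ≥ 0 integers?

13

gcd(235, 75) = 5  (235 = 3*75 + 10, 75 = 7*10 + 5, 10 = 2*5).
Back-substituting, 75*(22) + 235*(-7) = 5.
Scale by 9215: one solution is (202730, -64505). Reduce u mod 47: (19, 190).
General: u = 19 + 47t, v = 190 - 15t.
u ≥ 0 ⇒ t ≥ 0; v ≥ 0 ⇒ t ≤ 12. So t ∈ [0, 12]: 13 solutions.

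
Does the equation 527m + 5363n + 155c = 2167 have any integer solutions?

no

gcd(5363, 527) = 31.
gcd(31, 155) = 31.
31 does not divide 2167 (remainder 28), so no integer solutions.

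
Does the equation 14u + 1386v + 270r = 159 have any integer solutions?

gcd(1386, 14) = 14  (1386 = 99×14).
gcd(14, 270) = 2.
2 does not divide 159 (remainder 1), so no integer solutions.

no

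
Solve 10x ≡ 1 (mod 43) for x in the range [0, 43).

gcd(43, 10) = 1  (43 = 4·10 + 3, 10 = 3·3 + 1, 3 = 3·1).
Back-substituting, 10·(13) + 43·(-3) = 1.
So 10·13 ≡ 1 (mod 43), and 13 mod 43 = 13.

13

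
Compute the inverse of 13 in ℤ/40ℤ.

gcd(40, 13) = 1  (40 = 3*13 + 1, 13 = 13*1).
Back-substituting, 13*(-3) + 40*(1) = 1.
So 13*-3 ≡ 1 (mod 40), and -3 mod 40 = 37.

37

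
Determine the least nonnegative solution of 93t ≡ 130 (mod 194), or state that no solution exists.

16

gcd(194, 93) = 1.
1 divides 130, so solutions exist.
By Bézout, 93*(-73) + 194*(35) = 1.
So 93*(-73) ≡ 1 (mod 194); multiply by 130: t ≡ -9490 (mod 194).
Smallest nonnegative: t = -9490 mod 194 = 16.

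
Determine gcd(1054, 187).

17

gcd(1054, 187):
  1054 = 5×187 + 119
  187 = 1×119 + 68
  119 = 1×68 + 51
  68 = 1×51 + 17
  51 = 3×17
so gcd(1054, 187) = 17.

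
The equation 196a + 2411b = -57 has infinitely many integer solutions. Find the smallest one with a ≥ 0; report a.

gcd(2411, 196) = 1  (2411 = 12×196 + 59, 196 = 3×59 + 19, 59 = 3×19 + 2, 19 = 9×2 + 1, 2 = 2×1).
1 divides -57, so solutions exist.
Back-substituting, 196×(1144) + 2411×(-93) = 1.
Scale by -57/1 = -57: (a₀, b₀) = (-65208, 5301).
General solution: a = -65208 + 2411t, b = 5301 - 196t for integer t.
a ≥ 0: smallest is -65208 mod 2411 = 2300 (at t = 28), with b = -187.

2300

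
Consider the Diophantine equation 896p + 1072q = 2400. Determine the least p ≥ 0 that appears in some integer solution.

29

gcd(1072, 896) = 16  (1072 = 1*896 + 176, 896 = 5*176 + 16, 176 = 11*16).
16 divides 2400, so solutions exist.
Back-substituting, 896*(6) + 1072*(-5) = 16.
Scale by 2400/16 = 150: (p₀, q₀) = (900, -750).
General solution: p = 900 + 67t, q = -750 - 56t for integer t.
p ≥ 0: smallest is 900 mod 67 = 29 (at t = -13), with q = -22.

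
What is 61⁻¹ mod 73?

gcd(73, 61):
  73 = 1*61 + 12
  61 = 5*12 + 1
  12 = 12*1
so gcd(73, 61) = 1.
Back-substitute for Bézout coefficients:
  1 = 61 - 5*12
  ... = 61*(6) + 73*(-5)
So 61*6 ≡ 1 (mod 73), and 6 mod 73 = 6.

6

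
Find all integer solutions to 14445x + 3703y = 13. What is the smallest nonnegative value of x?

565

gcd(14445, 3703) = 1.
1 divides 13, so solutions exist.
By Bézout, 14445×(898) + 3703×(-3503) = 1.
Scale by 13/1 = 13: (x₀, y₀) = (11674, -45539).
General solution: x = 11674 + 3703t, y = -45539 - 14445t for integer t.
x ≥ 0: smallest is 11674 mod 3703 = 565 (at t = -3), with y = -2204.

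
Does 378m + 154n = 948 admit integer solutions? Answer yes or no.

gcd(378, 154) = 14.
14 does not divide 948 (remainder 10), so no integer solutions.

no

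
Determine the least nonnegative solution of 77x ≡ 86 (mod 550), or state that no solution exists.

no solution

gcd(550, 77):
  550 = 7*77 + 11
  77 = 7*11
so gcd(550, 77) = 11.
11 does not divide 86, so the congruence has no solution.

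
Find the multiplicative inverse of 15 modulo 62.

29

gcd(62, 15) = 1.
By Bézout, 15*(29) + 62*(-7) = 1.
So 15*29 ≡ 1 (mod 62), and 29 mod 62 = 29.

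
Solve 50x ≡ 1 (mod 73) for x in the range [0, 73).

gcd(73, 50) = 1.
By Bézout, 50*(19) + 73*(-13) = 1.
So 50*19 ≡ 1 (mod 73), and 19 mod 73 = 19.

19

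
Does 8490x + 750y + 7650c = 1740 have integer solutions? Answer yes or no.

gcd(8490, 750) = 30  (8490 = 11*750 + 240, 750 = 3*240 + 30, 240 = 8*30).
gcd(30, 7650) = 30.
30 divides 1740, so integer solutions exist.

yes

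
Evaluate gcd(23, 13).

gcd(23, 13):
  23 = 1×13 + 10
  13 = 1×10 + 3
  10 = 3×3 + 1
  3 = 3×1
so gcd(23, 13) = 1.

1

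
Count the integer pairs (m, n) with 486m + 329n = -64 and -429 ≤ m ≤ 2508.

gcd(486, 329) = 1.
By Bézout, 486×(-44) + 329×(65) = 1.
Particular solution: (184, -272).
General solution: m = 184 + 329t, n = -272 - 486t for integer t.
-429 ≤ 184 + 329t ≤ 2508 gives t ∈ [-1, 7], which is 9 values.

9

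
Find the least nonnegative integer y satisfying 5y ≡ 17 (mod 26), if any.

19

gcd(26, 5) = 1.
1 divides 17, so solutions exist.
By Bézout, 5*(-5) + 26*(1) = 1.
So 5*(-5) ≡ 1 (mod 26); multiply by 17: y ≡ -85 (mod 26).
Smallest nonnegative: y = -85 mod 26 = 19.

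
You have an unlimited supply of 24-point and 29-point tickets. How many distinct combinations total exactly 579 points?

Need nonnegative integers with 24j + 29k = 579.
gcd(24, 29) = 1, and 24·(-6) + 29·(5) = 1.
So (j₀, k₀) = (-3474, 2895); general j = -3474 + 29t, k = 2895 - 24t.
j ≥ 0 ⇒ t ≥ 120; k ≥ 0 ⇒ t ≤ 120. That's 1 value of t.

1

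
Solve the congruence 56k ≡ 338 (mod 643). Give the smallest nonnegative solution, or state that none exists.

29

gcd(643, 56):
  643 = 11*56 + 27
  56 = 2*27 + 2
  27 = 13*2 + 1
  2 = 2*1
so gcd(643, 56) = 1.
1 divides 338, so solutions exist.
Back-substitute for Bézout coefficients:
  1 = 27 - 13*2
  ... = 56*(-310) + 643*(27)
So 56*(-310) ≡ 1 (mod 643); multiply by 338: k ≡ -104780 (mod 643).
Smallest nonnegative: k = -104780 mod 643 = 29.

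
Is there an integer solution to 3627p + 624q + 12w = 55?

gcd(3627, 624):
  3627 = 5·624 + 507
  624 = 1·507 + 117
  507 = 4·117 + 39
  117 = 3·39
so gcd(3627, 624) = 39.
gcd(39, 12) = 3.
3 does not divide 55 (remainder 1), so no integer solutions.

no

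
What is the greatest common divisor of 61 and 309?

gcd(309, 61) = 1  (309 = 5*61 + 4, 61 = 15*4 + 1, 4 = 4*1).

1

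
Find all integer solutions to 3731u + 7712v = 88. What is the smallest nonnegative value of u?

gcd(7712, 3731) = 1.
1 divides 88, so solutions exist.
By Bézout, 3731*(-2437) + 7712*(1179) = 1.
Scale by 88/1 = 88: (u₀, v₀) = (-214456, 103752).
General solution: u = -214456 + 7712t, v = 103752 - 3731t for integer t.
u ≥ 0: smallest is -214456 mod 7712 = 1480 (at t = 28), with v = -716.

1480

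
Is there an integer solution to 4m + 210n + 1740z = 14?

yes

gcd(210, 4) = 2.
gcd(2, 1740) = 2.
2 divides 14, so integer solutions exist.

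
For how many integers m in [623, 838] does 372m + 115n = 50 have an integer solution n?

gcd(372, 115) = 1  (372 = 3·115 + 27, 115 = 4·27 + 7, 27 = 3·7 + 6, 7 = 1·6 + 1, 6 = 6·1).
Back-substituting, 372·(-17) + 115·(55) = 1.
Scale by 50: particular solution (-850, 2750); reduce m mod 115: (70, -226).
General solution: m = 70 + 115t, n = -226 - 372t for integer t.
623 ≤ 70 + 115t ≤ 838 gives t ∈ [5, 6], which is 2 values.

2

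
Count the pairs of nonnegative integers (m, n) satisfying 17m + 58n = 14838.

gcd(58, 17) = 1  (58 = 3×17 + 7, 17 = 2×7 + 3, 7 = 2×3 + 1, 3 = 3×1).
Back-substituting, 17×(-17) + 58×(5) = 1.
Scale by 14838: one solution is (-252246, 74190). Reduce m mod 58: (54, 240).
General: m = 54 + 58t, n = 240 - 17t.
m ≥ 0 ⇒ t ≥ 0; n ≥ 0 ⇒ t ≤ 14. So t ∈ [0, 14]: 15 solutions.

15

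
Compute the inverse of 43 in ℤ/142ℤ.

109

gcd(142, 43) = 1  (142 = 3*43 + 13, 43 = 3*13 + 4, 13 = 3*4 + 1, 4 = 4*1).
Back-substituting, 43*(-33) + 142*(10) = 1.
So 43*-33 ≡ 1 (mod 142), and -33 mod 142 = 109.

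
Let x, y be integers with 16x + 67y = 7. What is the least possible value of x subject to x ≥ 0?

gcd(67, 16) = 1.
1 divides 7, so solutions exist.
By Bézout, 16*(21) + 67*(-5) = 1.
Scale by 7/1 = 7: (x₀, y₀) = (147, -35).
General solution: x = 147 + 67t, y = -35 - 16t for integer t.
x ≥ 0: smallest is 147 mod 67 = 13 (at t = -2), with y = -3.

13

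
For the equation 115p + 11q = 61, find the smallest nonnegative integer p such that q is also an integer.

gcd(115, 11) = 1  (115 = 10*11 + 5, 11 = 2*5 + 1, 5 = 5*1).
1 divides 61, so solutions exist.
Back-substituting, 115*(-2) + 11*(21) = 1.
Scale by 61/1 = 61: (p₀, q₀) = (-122, 1281).
General solution: p = -122 + 11t, q = 1281 - 115t for integer t.
p ≥ 0: smallest is -122 mod 11 = 10 (at t = 12), with q = -99.

10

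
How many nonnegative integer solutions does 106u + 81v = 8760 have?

gcd(106, 81):
  106 = 1×81 + 25
  81 = 3×25 + 6
  25 = 4×6 + 1
  6 = 6×1
so gcd(106, 81) = 1.
Back-substitute for Bézout coefficients:
  1 = 25 - 4×6
  ... = 106×(13) + 81×(-17)
Scale by 8760: one solution is (113880, -148920). Reduce u mod 81: (75, 10).
General: u = 75 + 81t, v = 10 - 106t.
u ≥ 0 ⇒ t ≥ 0; v ≥ 0 ⇒ t ≤ 0. So t ∈ [0, 0]: 1 solution.

1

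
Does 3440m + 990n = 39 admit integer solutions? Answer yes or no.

gcd(3440, 990) = 10  (3440 = 3×990 + 470, 990 = 2×470 + 50, 470 = 9×50 + 20, 50 = 2×20 + 10, 20 = 2×10).
10 does not divide 39 (remainder 9), so no integer solutions.

no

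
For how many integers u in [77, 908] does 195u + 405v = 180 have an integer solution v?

31

gcd(405, 195) = 15  (405 = 2·195 + 15, 195 = 13·15).
Back-substituting, 195·(-2) + 405·(1) = 15.
Scale by 12: particular solution (-24, 12); reduce u mod 27: (3, -1).
General solution: u = 3 + 27t, v = -1 - 13t for integer t.
77 ≤ 3 + 27t ≤ 908 gives t ∈ [3, 33], which is 31 values.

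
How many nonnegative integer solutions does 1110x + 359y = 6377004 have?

gcd(1110, 359) = 1  (1110 = 3*359 + 33, 359 = 10*33 + 29, 33 = 1*29 + 4, 29 = 7*4 + 1, 4 = 4*1).
Back-substituting, 1110*(-87) + 359*(269) = 1.
Scale by 6377004: one solution is (-554799348, 1715414076). Reduce x mod 359: (329, 16746).
General: x = 329 + 359t, y = 16746 - 1110t.
x ≥ 0 ⇒ t ≥ 0; y ≥ 0 ⇒ t ≤ 15. So t ∈ [0, 15]: 16 solutions.

16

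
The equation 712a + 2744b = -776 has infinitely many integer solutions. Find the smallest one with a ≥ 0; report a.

gcd(2744, 712):
  2744 = 3·712 + 608
  712 = 1·608 + 104
  608 = 5·104 + 88
  104 = 1·88 + 16
  88 = 5·16 + 8
  16 = 2·8
so gcd(2744, 712) = 8.
8 divides -776, so solutions exist.
Back-substitute for Bézout coefficients:
  8 = 88 - 5·16
  ... = 712·(-158) + 2744·(41)
Scale by -776/8 = -97: (a₀, b₀) = (15326, -3977).
General solution: a = 15326 + 343t, b = -3977 - 89t for integer t.
a ≥ 0: smallest is 15326 mod 343 = 234 (at t = -44), with b = -61.

234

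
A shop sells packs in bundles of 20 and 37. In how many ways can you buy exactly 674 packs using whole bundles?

Need nonnegative integers with 20j + 37k = 674.
gcd(20, 37) = 1, and 20·(13) + 37·(-7) = 1.
So (j₀, k₀) = (8762, -4718); general j = 8762 + 37t, k = -4718 - 20t.
j ≥ 0 ⇒ t ≥ -236; k ≥ 0 ⇒ t ≤ -236. That's 1 value of t.

1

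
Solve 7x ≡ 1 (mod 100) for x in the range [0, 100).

gcd(100, 7) = 1  (100 = 14×7 + 2, 7 = 3×2 + 1, 2 = 2×1).
Back-substituting, 7×(43) + 100×(-3) = 1.
So 7×43 ≡ 1 (mod 100), and 43 mod 100 = 43.

43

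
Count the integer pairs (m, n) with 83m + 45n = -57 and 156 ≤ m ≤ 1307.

gcd(83, 45):
  83 = 1*45 + 38
  45 = 1*38 + 7
  38 = 5*7 + 3
  7 = 2*3 + 1
  3 = 3*1
so gcd(83, 45) = 1.
Back-substitute for Bézout coefficients:
  1 = 7 - 2*3
  ... = 83*(-13) + 45*(24)
Scale by -57: particular solution (741, -1368); reduce m mod 45: (21, -40).
General solution: m = 21 + 45t, n = -40 - 83t for integer t.
156 ≤ 21 + 45t ≤ 1307 gives t ∈ [3, 28], which is 26 values.

26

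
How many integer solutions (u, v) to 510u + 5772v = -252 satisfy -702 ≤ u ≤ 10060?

gcd(5772, 510):
  5772 = 11·510 + 162
  510 = 3·162 + 24
  162 = 6·24 + 18
  24 = 1·18 + 6
  18 = 3·6
so gcd(5772, 510) = 6.
Back-substitute for Bézout coefficients:
  6 = 24 - 1·18
  ... = 510·(249) + 5772·(-22)
Scale by -42: particular solution (-10458, 924); reduce u mod 962: (124, -11).
General solution: u = 124 + 962t, v = -11 - 85t for integer t.
-702 ≤ 124 + 962t ≤ 10060 gives t ∈ [0, 10], which is 11 values.

11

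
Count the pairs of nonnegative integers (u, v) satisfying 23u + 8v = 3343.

19

gcd(23, 8) = 1  (23 = 2*8 + 7, 8 = 1*7 + 1, 7 = 7*1).
Back-substituting, 23*(-1) + 8*(3) = 1.
Scale by 3343: one solution is (-3343, 10029). Reduce u mod 8: (1, 415).
General: u = 1 + 8t, v = 415 - 23t.
u ≥ 0 ⇒ t ≥ 0; v ≥ 0 ⇒ t ≤ 18. So t ∈ [0, 18]: 19 solutions.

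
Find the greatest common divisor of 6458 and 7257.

1

gcd(7257, 6458) = 1  (7257 = 1·6458 + 799, 6458 = 8·799 + 66, 799 = 12·66 + 7, 66 = 9·7 + 3, 7 = 2·3 + 1, 3 = 3·1).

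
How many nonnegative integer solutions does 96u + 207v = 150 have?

gcd(207, 96) = 3  (207 = 2*96 + 15, 96 = 6*15 + 6, 15 = 2*6 + 3, 6 = 2*3).
Back-substituting, 96*(-28) + 207*(13) = 3.
Scale by 50: one solution is (-1400, 650). Reduce u mod 69: (49, -22).
General: u = 49 + 69t, v = -22 - 32t.
u ≥ 0 ⇒ t ≥ 0; v ≥ 0 ⇒ t ≤ -1. So t ∈ [0, -1]: 0 solutions.

0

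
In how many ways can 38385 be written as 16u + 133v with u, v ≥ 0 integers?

gcd(133, 16) = 1  (133 = 8×16 + 5, 16 = 3×5 + 1, 5 = 5×1).
Back-substituting, 16×(25) + 133×(-3) = 1.
Scale by 38385: one solution is (959625, -115155). Reduce u mod 133: (30, 285).
General: u = 30 + 133t, v = 285 - 16t.
u ≥ 0 ⇒ t ≥ 0; v ≥ 0 ⇒ t ≤ 17. So t ∈ [0, 17]: 18 solutions.

18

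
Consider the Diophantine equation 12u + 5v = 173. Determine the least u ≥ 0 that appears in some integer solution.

gcd(12, 5):
  12 = 2·5 + 2
  5 = 2·2 + 1
  2 = 2·1
so gcd(12, 5) = 1.
1 divides 173, so solutions exist.
Back-substitute for Bézout coefficients:
  1 = 5 - 2·2
  ... = 12·(-2) + 5·(5)
Scale by 173/1 = 173: (u₀, v₀) = (-346, 865).
General solution: u = -346 + 5t, v = 865 - 12t for integer t.
u ≥ 0: smallest is -346 mod 5 = 4 (at t = 70), with v = 25.

4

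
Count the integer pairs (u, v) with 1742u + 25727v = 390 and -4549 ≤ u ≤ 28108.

17

gcd(25727, 1742) = 13  (25727 = 14·1742 + 1339, 1742 = 1·1339 + 403, 1339 = 3·403 + 130, 403 = 3·130 + 13, 130 = 10·13).
Back-substituting, 1742·(192) + 25727·(-13) = 13.
Scale by 30: particular solution (5760, -390); reduce u mod 1979: (1802, -122).
General solution: u = 1802 + 1979t, v = -122 - 134t for integer t.
-4549 ≤ 1802 + 1979t ≤ 28108 gives t ∈ [-3, 13], which is 17 values.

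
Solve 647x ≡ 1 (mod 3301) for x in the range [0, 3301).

gcd(3301, 647) = 1  (3301 = 5·647 + 66, 647 = 9·66 + 53, 66 = 1·53 + 13, 53 = 4·13 + 1, 13 = 13·1).
Back-substituting, 647·(250) + 3301·(-49) = 1.
So 647·250 ≡ 1 (mod 3301), and 250 mod 3301 = 250.

250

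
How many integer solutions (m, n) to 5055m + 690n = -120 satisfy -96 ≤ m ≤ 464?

gcd(5055, 690) = 15.
By Bézout, 5055×(-3) + 690×(22) = 15.
Particular solution: (24, -176).
General solution: m = 24 + 46t, n = -176 - 337t for integer t.
-96 ≤ 24 + 46t ≤ 464 gives t ∈ [-2, 9], which is 12 values.

12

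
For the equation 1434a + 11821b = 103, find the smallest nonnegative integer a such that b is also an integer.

gcd(11821, 1434):
  11821 = 8×1434 + 349
  1434 = 4×349 + 38
  349 = 9×38 + 7
  38 = 5×7 + 3
  7 = 2×3 + 1
  3 = 3×1
so gcd(11821, 1434) = 1.
1 divides 103, so solutions exist.
Back-substitute for Bézout coefficients:
  1 = 7 - 2×3
  ... = 1434×(-3421) + 11821×(415)
Scale by 103/1 = 103: (a₀, b₀) = (-352363, 42745).
General solution: a = -352363 + 11821t, b = 42745 - 1434t for integer t.
a ≥ 0: smallest is -352363 mod 11821 = 2267 (at t = 30), with b = -275.

2267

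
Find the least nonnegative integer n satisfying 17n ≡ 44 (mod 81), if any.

gcd(81, 17) = 1.
1 divides 44, so solutions exist.
By Bézout, 17*(-19) + 81*(4) = 1.
So 17*(-19) ≡ 1 (mod 81); multiply by 44: n ≡ -836 (mod 81).
Smallest nonnegative: n = -836 mod 81 = 55.

55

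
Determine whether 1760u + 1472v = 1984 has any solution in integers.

yes

gcd(1760, 1472) = 32  (1760 = 1×1472 + 288, 1472 = 5×288 + 32, 288 = 9×32).
32 divides 1984, so integer solutions exist.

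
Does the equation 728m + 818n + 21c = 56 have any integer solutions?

yes

gcd(818, 728):
  818 = 1*728 + 90
  728 = 8*90 + 8
  90 = 11*8 + 2
  8 = 4*2
so gcd(818, 728) = 2.
gcd(2, 21) = 1.
1 divides 56, so integer solutions exist.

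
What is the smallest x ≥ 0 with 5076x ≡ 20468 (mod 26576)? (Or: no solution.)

1381

gcd(26576, 5076) = 4.
4 divides 20468, so solutions exist.
By Bézout, 5076×(-1911) + 26576×(365) = 4.
So 5076×(-1911) ≡ 4 (mod 26576); multiply by 5117: x ≡ -9778587 (mod 6644).
Smallest nonnegative: x = -9778587 mod 6644 = 1381.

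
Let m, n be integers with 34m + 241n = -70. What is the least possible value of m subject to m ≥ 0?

83

gcd(241, 34) = 1  (241 = 7×34 + 3, 34 = 11×3 + 1, 3 = 3×1).
1 divides -70, so solutions exist.
Back-substituting, 34×(78) + 241×(-11) = 1.
Scale by -70/1 = -70: (m₀, n₀) = (-5460, 770).
General solution: m = -5460 + 241t, n = 770 - 34t for integer t.
m ≥ 0: smallest is -5460 mod 241 = 83 (at t = 23), with n = -12.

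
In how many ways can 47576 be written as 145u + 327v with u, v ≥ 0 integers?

1

gcd(327, 145) = 1.
By Bézout, 145*(106) + 327*(-47) = 1.
One solution: (62, 118).
General: u = 62 + 327t, v = 118 - 145t.
u ≥ 0 ⇒ t ≥ 0; v ≥ 0 ⇒ t ≤ 0. So t ∈ [0, 0]: 1 solution.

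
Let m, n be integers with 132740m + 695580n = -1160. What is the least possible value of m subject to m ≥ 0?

7724

gcd(695580, 132740) = 20  (695580 = 5*132740 + 31880, 132740 = 4*31880 + 5220, 31880 = 6*5220 + 560, 5220 = 9*560 + 180, 560 = 3*180 + 20, 180 = 9*20).
20 divides -1160, so solutions exist.
Back-substituting, 132740*(-3731) + 695580*(712) = 20.
Scale by -1160/20 = -58: (m₀, n₀) = (216398, -41296).
General solution: m = 216398 + 34779t, n = -41296 - 6637t for integer t.
m ≥ 0: smallest is 216398 mod 34779 = 7724 (at t = -6), with n = -1474.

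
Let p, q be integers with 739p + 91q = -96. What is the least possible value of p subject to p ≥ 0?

74

gcd(739, 91):
  739 = 8×91 + 11
  91 = 8×11 + 3
  11 = 3×3 + 2
  3 = 1×2 + 1
  2 = 2×1
so gcd(739, 91) = 1.
1 divides -96, so solutions exist.
Back-substitute for Bézout coefficients:
  1 = 3 - 1×2
  ... = 739×(-33) + 91×(268)
Scale by -96/1 = -96: (p₀, q₀) = (3168, -25728).
General solution: p = 3168 + 91t, q = -25728 - 739t for integer t.
p ≥ 0: smallest is 3168 mod 91 = 74 (at t = -34), with q = -602.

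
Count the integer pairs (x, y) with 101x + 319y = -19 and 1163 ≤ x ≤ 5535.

13

gcd(319, 101) = 1.
By Bézout, 101·(-60) + 319·(19) = 1.
Particular solution: (183, -58).
General solution: x = 183 + 319t, y = -58 - 101t for integer t.
1163 ≤ 183 + 319t ≤ 5535 gives t ∈ [4, 16], which is 13 values.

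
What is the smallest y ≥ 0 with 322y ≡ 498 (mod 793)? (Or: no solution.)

gcd(793, 322) = 1  (793 = 2*322 + 149, 322 = 2*149 + 24, 149 = 6*24 + 5, 24 = 4*5 + 4, 5 = 1*4 + 1, 4 = 4*1).
1 divides 498, so solutions exist.
Back-substituting, 322*(-165) + 793*(67) = 1.
So 322*(-165) ≡ 1 (mod 793); multiply by 498: y ≡ -82170 (mod 793).
Smallest nonnegative: y = -82170 mod 793 = 302.

302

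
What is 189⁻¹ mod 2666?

1199

gcd(2666, 189) = 1  (2666 = 14·189 + 20, 189 = 9·20 + 9, 20 = 2·9 + 2, 9 = 4·2 + 1, 2 = 2·1).
Back-substituting, 189·(1199) + 2666·(-85) = 1.
So 189·1199 ≡ 1 (mod 2666), and 1199 mod 2666 = 1199.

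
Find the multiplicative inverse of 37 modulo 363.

157

gcd(363, 37) = 1  (363 = 9*37 + 30, 37 = 1*30 + 7, 30 = 4*7 + 2, 7 = 3*2 + 1, 2 = 2*1).
Back-substituting, 37*(157) + 363*(-16) = 1.
So 37*157 ≡ 1 (mod 363), and 157 mod 363 = 157.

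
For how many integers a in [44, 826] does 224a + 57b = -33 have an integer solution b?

14

gcd(224, 57) = 1.
By Bézout, 224·(14) + 57·(-55) = 1.
Particular solution: (51, -201).
General solution: a = 51 + 57t, b = -201 - 224t for integer t.
44 ≤ 51 + 57t ≤ 826 gives t ∈ [0, 13], which is 14 values.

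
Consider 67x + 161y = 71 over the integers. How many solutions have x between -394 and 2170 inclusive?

16

gcd(161, 67) = 1.
By Bézout, 67×(-12) + 161×(5) = 1.
Particular solution: (114, -47).
General solution: x = 114 + 161t, y = -47 - 67t for integer t.
-394 ≤ 114 + 161t ≤ 2170 gives t ∈ [-3, 12], which is 16 values.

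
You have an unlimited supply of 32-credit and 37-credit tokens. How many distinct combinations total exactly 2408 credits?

2

Need nonnegative integers with 32j + 37k = 2408.
gcd(32, 37) = 1, and 32·(-15) + 37·(13) = 1.
So (j₀, k₀) = (-36120, 31304); general j = -36120 + 37t, k = 31304 - 32t.
j ≥ 0 ⇒ t ≥ 977; k ≥ 0 ⇒ t ≤ 978. That's 2 values of t.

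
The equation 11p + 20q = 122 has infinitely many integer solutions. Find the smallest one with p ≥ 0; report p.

2

gcd(20, 11):
  20 = 1×11 + 9
  11 = 1×9 + 2
  9 = 4×2 + 1
  2 = 2×1
so gcd(20, 11) = 1.
1 divides 122, so solutions exist.
Back-substitute for Bézout coefficients:
  1 = 9 - 4×2
  ... = 11×(-9) + 20×(5)
Scale by 122/1 = 122: (p₀, q₀) = (-1098, 610).
General solution: p = -1098 + 20t, q = 610 - 11t for integer t.
p ≥ 0: smallest is -1098 mod 20 = 2 (at t = 55), with q = 5.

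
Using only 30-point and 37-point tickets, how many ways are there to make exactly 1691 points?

Need nonnegative integers with 30j + 37k = 1691.
gcd(30, 37) = 1, and 30·(-16) + 37·(13) = 1.
So (j₀, k₀) = (-27056, 21983); general j = -27056 + 37t, k = 21983 - 30t.
j ≥ 0 ⇒ t ≥ 732; k ≥ 0 ⇒ t ≤ 732. That's 1 value of t.

1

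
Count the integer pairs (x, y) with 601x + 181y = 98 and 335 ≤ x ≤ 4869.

25

gcd(601, 181) = 1.
By Bézout, 601×(-78) + 181×(259) = 1.
Particular solution: (139, -461).
General solution: x = 139 + 181t, y = -461 - 601t for integer t.
335 ≤ 139 + 181t ≤ 4869 gives t ∈ [2, 26], which is 25 values.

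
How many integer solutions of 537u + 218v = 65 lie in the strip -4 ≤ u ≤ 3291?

15

gcd(537, 218) = 1  (537 = 2×218 + 101, 218 = 2×101 + 16, 101 = 6×16 + 5, 16 = 3×5 + 1, 5 = 5×1).
Back-substituting, 537×(-41) + 218×(101) = 1.
Scale by 65: particular solution (-2665, 6565); reduce u mod 218: (169, -416).
General solution: u = 169 + 218t, v = -416 - 537t for integer t.
-4 ≤ 169 + 218t ≤ 3291 gives t ∈ [0, 14], which is 15 values.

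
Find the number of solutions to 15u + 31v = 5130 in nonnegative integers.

gcd(31, 15) = 1  (31 = 2·15 + 1, 15 = 15·1).
Back-substituting, 15·(-2) + 31·(1) = 1.
Scale by 5130: one solution is (-10260, 5130). Reduce u mod 31: (1, 165).
General: u = 1 + 31t, v = 165 - 15t.
u ≥ 0 ⇒ t ≥ 0; v ≥ 0 ⇒ t ≤ 11. So t ∈ [0, 11]: 12 solutions.

12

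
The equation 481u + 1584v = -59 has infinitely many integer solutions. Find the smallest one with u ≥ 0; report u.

181

gcd(1584, 481):
  1584 = 3·481 + 141
  481 = 3·141 + 58
  141 = 2·58 + 25
  58 = 2·25 + 8
  25 = 3·8 + 1
  8 = 8·1
so gcd(1584, 481) = 1.
1 divides -59, so solutions exist.
Back-substitute for Bézout coefficients:
  1 = 25 - 3·8
  ... = 481·(-191) + 1584·(58)
Scale by -59/1 = -59: (u₀, v₀) = (11269, -3422).
General solution: u = 11269 + 1584t, v = -3422 - 481t for integer t.
u ≥ 0: smallest is 11269 mod 1584 = 181 (at t = -7), with v = -55.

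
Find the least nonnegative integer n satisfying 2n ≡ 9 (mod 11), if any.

10

gcd(11, 2) = 1.
1 divides 9, so solutions exist.
By Bézout, 2·(-5) + 11·(1) = 1.
So 2·(-5) ≡ 1 (mod 11); multiply by 9: n ≡ -45 (mod 11).
Smallest nonnegative: n = -45 mod 11 = 10.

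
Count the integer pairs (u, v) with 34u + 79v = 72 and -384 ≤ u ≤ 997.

gcd(79, 34):
  79 = 2·34 + 11
  34 = 3·11 + 1
  11 = 11·1
so gcd(79, 34) = 1.
Back-substitute for Bézout coefficients:
  1 = 34 - 3·11
  ... = 34·(7) + 79·(-3)
Scale by 72: particular solution (504, -216); reduce u mod 79: (30, -12).
General solution: u = 30 + 79t, v = -12 - 34t for integer t.
-384 ≤ 30 + 79t ≤ 997 gives t ∈ [-5, 12], which is 18 values.

18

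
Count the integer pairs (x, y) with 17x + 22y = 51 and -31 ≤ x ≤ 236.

12

gcd(22, 17) = 1.
By Bézout, 17·(-9) + 22·(7) = 1.
Particular solution: (3, 0).
General solution: x = 3 + 22t, y = 0 - 17t for integer t.
-31 ≤ 3 + 22t ≤ 236 gives t ∈ [-1, 10], which is 12 values.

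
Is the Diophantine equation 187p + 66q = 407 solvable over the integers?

yes

gcd(187, 66) = 11.
11 divides 407, so integer solutions exist.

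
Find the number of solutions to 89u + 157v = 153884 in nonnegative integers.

11

gcd(157, 89) = 1  (157 = 1×89 + 68, 89 = 1×68 + 21, 68 = 3×21 + 5, 21 = 4×5 + 1, 5 = 5×1).
Back-substituting, 89×(30) + 157×(-17) = 1.
Scale by 153884: one solution is (4616520, -2616028). Reduce u mod 157: (92, 928).
General: u = 92 + 157t, v = 928 - 89t.
u ≥ 0 ⇒ t ≥ 0; v ≥ 0 ⇒ t ≤ 10. So t ∈ [0, 10]: 11 solutions.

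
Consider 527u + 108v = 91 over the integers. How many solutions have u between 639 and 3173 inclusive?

24

gcd(527, 108):
  527 = 4*108 + 95
  108 = 1*95 + 13
  95 = 7*13 + 4
  13 = 3*4 + 1
  4 = 4*1
so gcd(527, 108) = 1.
Back-substitute for Bézout coefficients:
  1 = 13 - 3*4
  ... = 527*(-25) + 108*(122)
Scale by 91: particular solution (-2275, 11102); reduce u mod 108: (101, -492).
General solution: u = 101 + 108t, v = -492 - 527t for integer t.
639 ≤ 101 + 108t ≤ 3173 gives t ∈ [5, 28], which is 24 values.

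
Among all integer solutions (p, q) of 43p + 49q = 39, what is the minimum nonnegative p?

18

gcd(49, 43):
  49 = 1·43 + 6
  43 = 7·6 + 1
  6 = 6·1
so gcd(49, 43) = 1.
1 divides 39, so solutions exist.
Back-substitute for Bézout coefficients:
  1 = 43 - 7·6
  ... = 43·(8) + 49·(-7)
Scale by 39/1 = 39: (p₀, q₀) = (312, -273).
General solution: p = 312 + 49t, q = -273 - 43t for integer t.
p ≥ 0: smallest is 312 mod 49 = 18 (at t = -6), with q = -15.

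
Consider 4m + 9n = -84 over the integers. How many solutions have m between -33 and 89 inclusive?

gcd(9, 4):
  9 = 2×4 + 1
  4 = 4×1
so gcd(9, 4) = 1.
Back-substitute for Bézout coefficients:
  1 = 9 - 2×4
  ... = 4×(-2) + 9×(1)
Scale by -84: particular solution (168, -84); reduce m mod 9: (6, -12).
General solution: m = 6 + 9t, n = -12 - 4t for integer t.
-33 ≤ 6 + 9t ≤ 89 gives t ∈ [-4, 9], which is 14 values.

14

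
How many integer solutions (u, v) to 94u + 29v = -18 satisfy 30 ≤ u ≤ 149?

gcd(94, 29) = 1.
By Bézout, 94*(-4) + 29*(13) = 1.
Particular solution: (14, -46).
General solution: u = 14 + 29t, v = -46 - 94t for integer t.
30 ≤ 14 + 29t ≤ 149 gives t ∈ [1, 4], which is 4 values.

4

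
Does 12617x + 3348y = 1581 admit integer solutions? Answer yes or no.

yes

gcd(12617, 3348) = 31.
31 divides 1581, so integer solutions exist.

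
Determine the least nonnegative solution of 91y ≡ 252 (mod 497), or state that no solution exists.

gcd(497, 91) = 7  (497 = 5×91 + 42, 91 = 2×42 + 7, 42 = 6×7).
7 divides 252, so solutions exist.
Back-substituting, 91×(11) + 497×(-2) = 7.
So 91×(11) ≡ 7 (mod 497); multiply by 36: y ≡ 396 (mod 71).
Smallest nonnegative: y = 396 mod 71 = 41.

41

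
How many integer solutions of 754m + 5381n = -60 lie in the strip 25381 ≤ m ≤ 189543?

gcd(5381, 754) = 1.
By Bézout, 754*(1306) + 5381*(-183) = 1.
Particular solution: (2355, -330).
General solution: m = 2355 + 5381t, n = -330 - 754t for integer t.
25381 ≤ 2355 + 5381t ≤ 189543 gives t ∈ [5, 34], which is 30 values.

30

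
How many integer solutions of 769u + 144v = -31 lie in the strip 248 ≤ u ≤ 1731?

gcd(769, 144):
  769 = 5·144 + 49
  144 = 2·49 + 46
  49 = 1·46 + 3
  46 = 15·3 + 1
  3 = 3·1
so gcd(769, 144) = 1.
Back-substitute for Bézout coefficients:
  1 = 46 - 15·3
  ... = 769·(-47) + 144·(251)
Scale by -31: particular solution (1457, -7781); reduce u mod 144: (17, -91).
General solution: u = 17 + 144t, v = -91 - 769t for integer t.
248 ≤ 17 + 144t ≤ 1731 gives t ∈ [2, 11], which is 10 values.

10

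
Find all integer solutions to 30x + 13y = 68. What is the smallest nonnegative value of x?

gcd(30, 13) = 1.
1 divides 68, so solutions exist.
By Bézout, 30×(-3) + 13×(7) = 1.
Scale by 68/1 = 68: (x₀, y₀) = (-204, 476).
General solution: x = -204 + 13t, y = 476 - 30t for integer t.
x ≥ 0: smallest is -204 mod 13 = 4 (at t = 16), with y = -4.

4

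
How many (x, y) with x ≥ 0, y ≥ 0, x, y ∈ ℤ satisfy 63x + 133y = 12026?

gcd(133, 63) = 7  (133 = 2·63 + 7, 63 = 9·7).
Back-substituting, 63·(-2) + 133·(1) = 7.
Scale by 1718: one solution is (-3436, 1718). Reduce x mod 19: (3, 89).
General: x = 3 + 19t, y = 89 - 9t.
x ≥ 0 ⇒ t ≥ 0; y ≥ 0 ⇒ t ≤ 9. So t ∈ [0, 9]: 10 solutions.

10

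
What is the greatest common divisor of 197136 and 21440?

16

gcd(197136, 21440):
  197136 = 9·21440 + 4176
  21440 = 5·4176 + 560
  4176 = 7·560 + 256
  560 = 2·256 + 48
  256 = 5·48 + 16
  48 = 3·16
so gcd(197136, 21440) = 16.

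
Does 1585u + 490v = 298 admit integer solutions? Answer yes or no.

gcd(1585, 490) = 5.
5 does not divide 298 (remainder 3), so no integer solutions.

no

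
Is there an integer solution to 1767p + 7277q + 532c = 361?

gcd(7277, 1767) = 19.
gcd(19, 532) = 19.
19 divides 361, so integer solutions exist.

yes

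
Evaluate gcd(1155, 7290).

gcd(7290, 1155) = 15  (7290 = 6·1155 + 360, 1155 = 3·360 + 75, 360 = 4·75 + 60, 75 = 1·60 + 15, 60 = 4·15).

15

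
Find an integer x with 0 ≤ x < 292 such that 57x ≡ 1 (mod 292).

41

gcd(292, 57):
  292 = 5×57 + 7
  57 = 8×7 + 1
  7 = 7×1
so gcd(292, 57) = 1.
Back-substitute for Bézout coefficients:
  1 = 57 - 8×7
  ... = 57×(41) + 292×(-8)
So 57×41 ≡ 1 (mod 292), and 41 mod 292 = 41.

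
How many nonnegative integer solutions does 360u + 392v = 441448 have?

gcd(392, 360) = 8.
By Bézout, 360·(12) + 392·(-11) = 8.
One solution: (35, 1094).
General: u = 35 + 49t, v = 1094 - 45t.
u ≥ 0 ⇒ t ≥ 0; v ≥ 0 ⇒ t ≤ 24. So t ∈ [0, 24]: 25 solutions.

25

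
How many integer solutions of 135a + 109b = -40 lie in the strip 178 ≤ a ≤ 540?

gcd(135, 109):
  135 = 1*109 + 26
  109 = 4*26 + 5
  26 = 5*5 + 1
  5 = 5*1
so gcd(135, 109) = 1.
Back-substitute for Bézout coefficients:
  1 = 26 - 5*5
  ... = 135*(21) + 109*(-26)
Scale by -40: particular solution (-840, 1040); reduce a mod 109: (32, -40).
General solution: a = 32 + 109t, b = -40 - 135t for integer t.
178 ≤ 32 + 109t ≤ 540 gives t ∈ [2, 4], which is 3 values.

3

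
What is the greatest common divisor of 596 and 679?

gcd(679, 596):
  679 = 1·596 + 83
  596 = 7·83 + 15
  83 = 5·15 + 8
  15 = 1·8 + 7
  8 = 1·7 + 1
  7 = 7·1
so gcd(679, 596) = 1.

1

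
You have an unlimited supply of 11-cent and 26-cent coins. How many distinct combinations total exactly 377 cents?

Need nonnegative integers with 11j + 26k = 377.
gcd(11, 26) = 1, and 11·(-7) + 26·(3) = 1.
So (j₀, k₀) = (-2639, 1131); general j = -2639 + 26t, k = 1131 - 11t.
j ≥ 0 ⇒ t ≥ 102; k ≥ 0 ⇒ t ≤ 102. That's 1 value of t.

1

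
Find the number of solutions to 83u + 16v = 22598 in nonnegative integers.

gcd(83, 16) = 1  (83 = 5·16 + 3, 16 = 5·3 + 1, 3 = 3·1).
Back-substituting, 83·(-5) + 16·(26) = 1.
Scale by 22598: one solution is (-112990, 587548). Reduce u mod 16: (2, 1402).
General: u = 2 + 16t, v = 1402 - 83t.
u ≥ 0 ⇒ t ≥ 0; v ≥ 0 ⇒ t ≤ 16. So t ∈ [0, 16]: 17 solutions.

17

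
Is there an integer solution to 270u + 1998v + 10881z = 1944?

gcd(1998, 270):
  1998 = 7×270 + 108
  270 = 2×108 + 54
  108 = 2×54
so gcd(1998, 270) = 54.
gcd(54, 10881) = 27.
27 divides 1944, so integer solutions exist.

yes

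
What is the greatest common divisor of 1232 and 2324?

gcd(2324, 1232) = 28  (2324 = 1·1232 + 1092, 1232 = 1·1092 + 140, 1092 = 7·140 + 112, 140 = 1·112 + 28, 112 = 4·28).

28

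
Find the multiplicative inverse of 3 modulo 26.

gcd(26, 3):
  26 = 8×3 + 2
  3 = 1×2 + 1
  2 = 2×1
so gcd(26, 3) = 1.
Back-substitute for Bézout coefficients:
  1 = 3 - 1×2
  ... = 3×(9) + 26×(-1)
So 3×9 ≡ 1 (mod 26), and 9 mod 26 = 9.

9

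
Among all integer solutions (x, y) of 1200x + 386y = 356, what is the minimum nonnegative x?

82

gcd(1200, 386) = 2  (1200 = 3*386 + 42, 386 = 9*42 + 8, 42 = 5*8 + 2, 8 = 4*2).
2 divides 356, so solutions exist.
Back-substituting, 1200*(46) + 386*(-143) = 2.
Scale by 356/2 = 178: (x₀, y₀) = (8188, -25454).
General solution: x = 8188 + 193t, y = -25454 - 600t for integer t.
x ≥ 0: smallest is 8188 mod 193 = 82 (at t = -42), with y = -254.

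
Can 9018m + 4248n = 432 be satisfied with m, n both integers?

yes

gcd(9018, 4248):
  9018 = 2*4248 + 522
  4248 = 8*522 + 72
  522 = 7*72 + 18
  72 = 4*18
so gcd(9018, 4248) = 18.
18 divides 432, so integer solutions exist.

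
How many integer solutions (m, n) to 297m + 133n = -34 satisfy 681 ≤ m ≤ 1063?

gcd(297, 133) = 1  (297 = 2·133 + 31, 133 = 4·31 + 9, 31 = 3·9 + 4, 9 = 2·4 + 1, 4 = 4·1).
Back-substituting, 297·(-30) + 133·(67) = 1.
Scale by -34: particular solution (1020, -2278); reduce m mod 133: (89, -199).
General solution: m = 89 + 133t, n = -199 - 297t for integer t.
681 ≤ 89 + 133t ≤ 1063 gives t ∈ [5, 7], which is 3 values.

3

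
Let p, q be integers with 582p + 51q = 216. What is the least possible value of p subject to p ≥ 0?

3

gcd(582, 51) = 3.
3 divides 216, so solutions exist.
By Bézout, 582·(5) + 51·(-57) = 3.
Scale by 216/3 = 72: (p₀, q₀) = (360, -4104).
General solution: p = 360 + 17t, q = -4104 - 194t for integer t.
p ≥ 0: smallest is 360 mod 17 = 3 (at t = -21), with q = -30.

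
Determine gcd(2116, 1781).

1

gcd(2116, 1781):
  2116 = 1×1781 + 335
  1781 = 5×335 + 106
  335 = 3×106 + 17
  106 = 6×17 + 4
  17 = 4×4 + 1
  4 = 4×1
so gcd(2116, 1781) = 1.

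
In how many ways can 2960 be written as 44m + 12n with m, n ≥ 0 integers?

gcd(44, 12) = 4  (44 = 3·12 + 8, 12 = 1·8 + 4, 8 = 2·4).
Back-substituting, 44·(-1) + 12·(4) = 4.
Scale by 740: one solution is (-740, 2960). Reduce m mod 3: (1, 243).
General: m = 1 + 3t, n = 243 - 11t.
m ≥ 0 ⇒ t ≥ 0; n ≥ 0 ⇒ t ≤ 22. So t ∈ [0, 22]: 23 solutions.

23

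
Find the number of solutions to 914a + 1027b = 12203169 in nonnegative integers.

gcd(1027, 914):
  1027 = 1·914 + 113
  914 = 8·113 + 10
  113 = 11·10 + 3
  10 = 3·3 + 1
  3 = 3·1
so gcd(1027, 914) = 1.
Back-substitute for Bézout coefficients:
  1 = 10 - 3·3
  ... = 914·(309) + 1027·(-275)
Scale by 12203169: one solution is (3770779221, -3355871475). Reduce a mod 1027: (833, 11141).
General: a = 833 + 1027t, b = 11141 - 914t.
a ≥ 0 ⇒ t ≥ 0; b ≥ 0 ⇒ t ≤ 12. So t ∈ [0, 12]: 13 solutions.

13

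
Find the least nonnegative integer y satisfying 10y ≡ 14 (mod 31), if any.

20

gcd(31, 10):
  31 = 3×10 + 1
  10 = 10×1
so gcd(31, 10) = 1.
1 divides 14, so solutions exist.
Back-substitute for Bézout coefficients:
  1 = 31 - 3×10
  ... = 10×(-3) + 31×(1)
So 10×(-3) ≡ 1 (mod 31); multiply by 14: y ≡ -42 (mod 31).
Smallest nonnegative: y = -42 mod 31 = 20.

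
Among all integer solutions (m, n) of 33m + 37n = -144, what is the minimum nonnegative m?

gcd(37, 33):
  37 = 1*33 + 4
  33 = 8*4 + 1
  4 = 4*1
so gcd(37, 33) = 1.
1 divides -144, so solutions exist.
Back-substitute for Bézout coefficients:
  1 = 33 - 8*4
  ... = 33*(9) + 37*(-8)
Scale by -144/1 = -144: (m₀, n₀) = (-1296, 1152).
General solution: m = -1296 + 37t, n = 1152 - 33t for integer t.
m ≥ 0: smallest is -1296 mod 37 = 36 (at t = 36), with n = -36.

36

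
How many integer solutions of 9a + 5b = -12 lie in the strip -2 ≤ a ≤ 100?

gcd(9, 5) = 1.
By Bézout, 9×(-1) + 5×(2) = 1.
Particular solution: (2, -6).
General solution: a = 2 + 5t, b = -6 - 9t for integer t.
-2 ≤ 2 + 5t ≤ 100 gives t ∈ [0, 19], which is 20 values.

20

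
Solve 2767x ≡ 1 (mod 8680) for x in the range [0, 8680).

5863

gcd(8680, 2767):
  8680 = 3·2767 + 379
  2767 = 7·379 + 114
  379 = 3·114 + 37
  114 = 3·37 + 3
  37 = 12·3 + 1
  3 = 3·1
so gcd(8680, 2767) = 1.
Back-substitute for Bézout coefficients:
  1 = 37 - 12·3
  ... = 2767·(-2817) + 8680·(898)
So 2767·-2817 ≡ 1 (mod 8680), and -2817 mod 8680 = 5863.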